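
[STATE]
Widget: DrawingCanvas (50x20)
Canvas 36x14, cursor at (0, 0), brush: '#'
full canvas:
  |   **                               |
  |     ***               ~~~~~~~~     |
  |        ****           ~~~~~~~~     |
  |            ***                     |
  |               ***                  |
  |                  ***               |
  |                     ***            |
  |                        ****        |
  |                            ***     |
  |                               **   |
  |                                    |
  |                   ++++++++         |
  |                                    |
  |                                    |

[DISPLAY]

+  **                                             
     ***               ~~~~~~~~                   
        ****           ~~~~~~~~                   
            ***                                   
               ***                                
                  ***                             
                     ***                          
                        ****                      
                            ***                   
                               **                 
                                                  
                   ++++++++                       
                                                  
                                                  
                                                  
                                                  
                                                  
                                                  
                                                  
                                                  


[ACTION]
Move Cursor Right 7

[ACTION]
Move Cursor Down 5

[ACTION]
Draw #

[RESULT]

   **                                             
     ***               ~~~~~~~~                   
        ****           ~~~~~~~~                   
            ***                                   
               ***                                
       #          ***                             
                     ***                          
                        ****                      
                            ***                   
                               **                 
                                                  
                   ++++++++                       
                                                  
                                                  
                                                  
                                                  
                                                  
                                                  
                                                  
                                                  


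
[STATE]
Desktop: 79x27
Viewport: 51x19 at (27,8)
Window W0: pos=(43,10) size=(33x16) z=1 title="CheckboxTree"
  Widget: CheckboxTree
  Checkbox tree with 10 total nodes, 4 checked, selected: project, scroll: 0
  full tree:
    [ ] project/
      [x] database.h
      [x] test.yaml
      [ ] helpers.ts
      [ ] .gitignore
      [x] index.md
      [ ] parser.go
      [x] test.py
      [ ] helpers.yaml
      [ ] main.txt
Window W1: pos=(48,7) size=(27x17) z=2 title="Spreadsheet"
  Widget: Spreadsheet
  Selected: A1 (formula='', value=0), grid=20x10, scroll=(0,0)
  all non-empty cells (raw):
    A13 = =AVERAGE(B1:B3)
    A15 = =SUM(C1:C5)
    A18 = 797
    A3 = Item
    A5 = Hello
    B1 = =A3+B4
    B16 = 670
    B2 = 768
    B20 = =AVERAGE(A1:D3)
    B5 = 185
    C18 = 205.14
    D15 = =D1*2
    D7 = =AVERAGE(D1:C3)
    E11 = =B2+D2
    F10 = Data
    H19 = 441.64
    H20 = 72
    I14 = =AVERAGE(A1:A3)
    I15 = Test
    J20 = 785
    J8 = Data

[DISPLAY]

                     ┃ Spreadsheet             ┃   
                     ┠─────────────────────────┨   
                ┏━━━━┃A1:                      ┃┓  
                ┃ Che┃       A       B       C ┃┃  
                ┠────┃-------------------------┃┨  
                ┃>[-]┃  1      [0]#ERR!        ┃┃  
                ┃   [┃  2        0     768     ┃┃  
                ┃   [┃  3 Item           0     ┃┃  
                ┃   [┃  4        0       0     ┃┃  
                ┃   [┃  5 Hello        185     ┃┃  
                ┃   [┃  6        0       0     ┃┃  
                ┃   [┃  7        0       0     ┃┃  
                ┃   [┃  8        0       0     ┃┃  
                ┃   [┃  9        0       0     ┃┃  
                ┃   [┃ 10        0       0     ┃┃  
                ┃    ┗━━━━━━━━━━━━━━━━━━━━━━━━━┛┃  
                ┃                               ┃  
                ┗━━━━━━━━━━━━━━━━━━━━━━━━━━━━━━━┛  
                                                   


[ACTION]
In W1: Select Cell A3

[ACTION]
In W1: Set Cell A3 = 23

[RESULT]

                     ┃ Spreadsheet             ┃   
                     ┠─────────────────────────┨   
                ┏━━━━┃A3: 23                   ┃┓  
                ┃ Che┃       A       B       C ┃┃  
                ┠────┃-------------------------┃┨  
                ┃>[-]┃  1        0      23     ┃┃  
                ┃   [┃  2        0     768     ┃┃  
                ┃   [┃  3     [23]       0     ┃┃  
                ┃   [┃  4        0       0     ┃┃  
                ┃   [┃  5 Hello        185     ┃┃  
                ┃   [┃  6        0       0     ┃┃  
                ┃   [┃  7        0       0     ┃┃  
                ┃   [┃  8        0       0     ┃┃  
                ┃   [┃  9        0       0     ┃┃  
                ┃   [┃ 10        0       0     ┃┃  
                ┃    ┗━━━━━━━━━━━━━━━━━━━━━━━━━┛┃  
                ┃                               ┃  
                ┗━━━━━━━━━━━━━━━━━━━━━━━━━━━━━━━┛  
                                                   


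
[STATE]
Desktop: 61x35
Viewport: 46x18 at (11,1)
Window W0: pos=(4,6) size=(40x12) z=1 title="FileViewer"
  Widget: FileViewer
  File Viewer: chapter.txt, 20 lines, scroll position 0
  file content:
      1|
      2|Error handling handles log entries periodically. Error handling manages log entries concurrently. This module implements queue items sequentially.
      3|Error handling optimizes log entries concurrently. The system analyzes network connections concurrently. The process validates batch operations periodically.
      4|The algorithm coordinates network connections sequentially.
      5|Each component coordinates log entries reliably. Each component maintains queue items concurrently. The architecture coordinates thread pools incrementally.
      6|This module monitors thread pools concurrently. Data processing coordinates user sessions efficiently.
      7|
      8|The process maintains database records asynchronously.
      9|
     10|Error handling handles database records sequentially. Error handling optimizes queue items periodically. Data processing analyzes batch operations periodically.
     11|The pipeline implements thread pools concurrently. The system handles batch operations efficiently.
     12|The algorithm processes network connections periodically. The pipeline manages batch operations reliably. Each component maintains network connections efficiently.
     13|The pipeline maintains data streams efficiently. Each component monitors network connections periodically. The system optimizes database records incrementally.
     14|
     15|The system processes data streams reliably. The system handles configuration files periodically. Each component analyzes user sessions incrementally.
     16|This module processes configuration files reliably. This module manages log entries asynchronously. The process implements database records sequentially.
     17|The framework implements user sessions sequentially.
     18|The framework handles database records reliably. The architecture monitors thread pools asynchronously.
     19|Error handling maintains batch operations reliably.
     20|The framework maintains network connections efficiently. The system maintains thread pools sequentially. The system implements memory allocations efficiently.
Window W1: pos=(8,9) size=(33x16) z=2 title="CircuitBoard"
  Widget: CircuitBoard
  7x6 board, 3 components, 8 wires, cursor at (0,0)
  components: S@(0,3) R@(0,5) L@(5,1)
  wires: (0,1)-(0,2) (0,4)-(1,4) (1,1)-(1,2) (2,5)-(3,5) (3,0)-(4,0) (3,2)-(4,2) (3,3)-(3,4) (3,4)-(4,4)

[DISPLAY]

                                              
                                              
                                              
                                              
                                              
━━━━━━━━━━━━━━━━━━━━━━━━━━━━━━━━┓             
iewer                           ┃             
────────────────────────────────┨             
━━━━━━━━━━━━━━━━━━━━━━━━━━━━━┓ ▲┃             
ircuitBoard                  ┃e█┃             
─────────────────────────────┨ ░┃             
 0 1 2 3 4 5 6               ┃n░┃             
 [.]  · ─ ·   S   ·   R      ┃e░┃             
                  │          ┃n░┃             
      · ─ ·       ·          ┃ ░┃             
                             ┃d▼┃             
                      ·      ┃━━┛             
                      │      ┃                


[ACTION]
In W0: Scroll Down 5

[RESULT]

                                              
                                              
                                              
                                              
                                              
━━━━━━━━━━━━━━━━━━━━━━━━━━━━━━━━┓             
iewer                           ┃             
────────────────────────────────┨             
━━━━━━━━━━━━━━━━━━━━━━━━━━━━━┓n▲┃             
ircuitBoard                  ┃ ░┃             
─────────────────────────────┨d░┃             
 0 1 2 3 4 5 6               ┃ █┃             
 [.]  · ─ ·   S   ·   R      ┃r░┃             
                  │          ┃ ░┃             
      · ─ ·       ·          ┃e░┃             
                             ┃e▼┃             
                      ·      ┃━━┛             
                      │      ┃                


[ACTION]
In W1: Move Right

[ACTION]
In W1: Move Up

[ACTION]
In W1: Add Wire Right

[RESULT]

                                              
                                              
                                              
                                              
                                              
━━━━━━━━━━━━━━━━━━━━━━━━━━━━━━━━┓             
iewer                           ┃             
────────────────────────────────┨             
━━━━━━━━━━━━━━━━━━━━━━━━━━━━━┓n▲┃             
ircuitBoard                  ┃ ░┃             
─────────────────────────────┨d░┃             
 0 1 2 3 4 5 6               ┃ █┃             
     [.]─ ·   S   ·   R      ┃r░┃             
                  │          ┃ ░┃             
      · ─ ·       ·          ┃e░┃             
                             ┃e▼┃             
                      ·      ┃━━┛             
                      │      ┃                


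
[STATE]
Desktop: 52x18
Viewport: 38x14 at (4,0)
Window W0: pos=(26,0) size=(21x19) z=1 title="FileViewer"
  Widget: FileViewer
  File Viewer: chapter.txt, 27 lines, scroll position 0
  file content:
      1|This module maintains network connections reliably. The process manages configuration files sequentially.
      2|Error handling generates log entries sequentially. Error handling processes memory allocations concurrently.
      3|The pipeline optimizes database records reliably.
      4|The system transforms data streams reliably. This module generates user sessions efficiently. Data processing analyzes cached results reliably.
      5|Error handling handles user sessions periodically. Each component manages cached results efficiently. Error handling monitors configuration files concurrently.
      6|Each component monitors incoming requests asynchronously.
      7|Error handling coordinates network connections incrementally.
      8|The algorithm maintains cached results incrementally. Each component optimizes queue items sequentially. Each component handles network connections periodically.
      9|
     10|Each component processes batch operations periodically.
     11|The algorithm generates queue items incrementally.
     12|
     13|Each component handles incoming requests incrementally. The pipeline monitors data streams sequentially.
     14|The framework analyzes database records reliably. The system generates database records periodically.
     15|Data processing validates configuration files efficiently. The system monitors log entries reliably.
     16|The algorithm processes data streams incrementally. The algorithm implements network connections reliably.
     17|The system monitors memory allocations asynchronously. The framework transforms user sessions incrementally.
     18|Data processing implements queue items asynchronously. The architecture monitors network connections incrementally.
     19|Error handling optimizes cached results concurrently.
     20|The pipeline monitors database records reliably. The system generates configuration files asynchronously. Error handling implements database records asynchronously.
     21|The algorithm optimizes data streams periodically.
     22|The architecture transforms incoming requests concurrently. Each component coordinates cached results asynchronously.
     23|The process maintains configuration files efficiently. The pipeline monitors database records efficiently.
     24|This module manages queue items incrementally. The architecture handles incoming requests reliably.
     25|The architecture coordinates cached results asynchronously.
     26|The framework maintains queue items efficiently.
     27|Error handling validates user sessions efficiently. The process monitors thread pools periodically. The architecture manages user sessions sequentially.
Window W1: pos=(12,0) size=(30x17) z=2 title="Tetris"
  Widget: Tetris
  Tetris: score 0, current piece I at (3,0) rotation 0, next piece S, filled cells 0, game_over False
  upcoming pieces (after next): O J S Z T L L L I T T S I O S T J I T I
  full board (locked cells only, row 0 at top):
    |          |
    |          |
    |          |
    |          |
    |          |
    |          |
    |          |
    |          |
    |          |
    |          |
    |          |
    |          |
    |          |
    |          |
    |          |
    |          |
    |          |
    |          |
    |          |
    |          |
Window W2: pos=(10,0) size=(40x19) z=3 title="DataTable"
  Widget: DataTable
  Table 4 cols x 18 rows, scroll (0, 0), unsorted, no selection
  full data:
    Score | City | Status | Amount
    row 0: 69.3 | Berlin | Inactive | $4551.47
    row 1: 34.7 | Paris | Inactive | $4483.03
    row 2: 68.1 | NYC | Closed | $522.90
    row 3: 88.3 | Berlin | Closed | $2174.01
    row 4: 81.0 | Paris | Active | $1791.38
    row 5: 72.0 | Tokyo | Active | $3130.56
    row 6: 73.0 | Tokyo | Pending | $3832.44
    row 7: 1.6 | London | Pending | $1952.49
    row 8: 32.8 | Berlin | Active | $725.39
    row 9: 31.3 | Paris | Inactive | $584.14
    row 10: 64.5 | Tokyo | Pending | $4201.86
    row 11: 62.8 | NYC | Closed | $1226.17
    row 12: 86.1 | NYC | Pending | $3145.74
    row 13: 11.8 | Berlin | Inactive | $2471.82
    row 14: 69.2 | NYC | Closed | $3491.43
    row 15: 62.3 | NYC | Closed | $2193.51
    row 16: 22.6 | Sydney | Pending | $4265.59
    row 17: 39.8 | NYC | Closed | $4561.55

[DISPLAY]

      ┏━━━━━━━━━━━━━━━━━━━━━━━━━━━━━━━
      ┃ DataTable                     
      ┠───────────────────────────────
      ┃Score│City  │Status  │Amount   
      ┃─────┼──────┼────────┼──────── 
      ┃69.3 │Berlin│Inactive│$4551.47 
      ┃34.7 │Paris │Inactive│$4483.03 
      ┃68.1 │NYC   │Closed  │$522.90  
      ┃88.3 │Berlin│Closed  │$2174.01 
      ┃81.0 │Paris │Active  │$1791.38 
      ┃72.0 │Tokyo │Active  │$3130.56 
      ┃73.0 │Tokyo │Pending │$3832.44 
      ┃1.6  │London│Pending │$1952.49 
      ┃32.8 │Berlin│Active  │$725.39  


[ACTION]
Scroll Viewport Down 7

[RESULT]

      ┃─────┼──────┼────────┼──────── 
      ┃69.3 │Berlin│Inactive│$4551.47 
      ┃34.7 │Paris │Inactive│$4483.03 
      ┃68.1 │NYC   │Closed  │$522.90  
      ┃88.3 │Berlin│Closed  │$2174.01 
      ┃81.0 │Paris │Active  │$1791.38 
      ┃72.0 │Tokyo │Active  │$3130.56 
      ┃73.0 │Tokyo │Pending │$3832.44 
      ┃1.6  │London│Pending │$1952.49 
      ┃32.8 │Berlin│Active  │$725.39  
      ┃31.3 │Paris │Inactive│$584.14  
      ┃64.5 │Tokyo │Pending │$4201.86 
      ┃62.8 │NYC   │Closed  │$1226.17 
      ┃86.1 │NYC   │Pending │$3145.74 


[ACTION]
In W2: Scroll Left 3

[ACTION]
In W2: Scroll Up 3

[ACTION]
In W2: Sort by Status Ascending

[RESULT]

      ┃─────┼──────┼────────┼──────── 
      ┃81.0 │Paris │Active  │$1791.38 
      ┃72.0 │Tokyo │Active  │$3130.56 
      ┃32.8 │Berlin│Active  │$725.39  
      ┃68.1 │NYC   │Closed  │$522.90  
      ┃88.3 │Berlin│Closed  │$2174.01 
      ┃62.8 │NYC   │Closed  │$1226.17 
      ┃69.2 │NYC   │Closed  │$3491.43 
      ┃62.3 │NYC   │Closed  │$2193.51 
      ┃39.8 │NYC   │Closed  │$4561.55 
      ┃69.3 │Berlin│Inactive│$4551.47 
      ┃34.7 │Paris │Inactive│$4483.03 
      ┃31.3 │Paris │Inactive│$584.14  
      ┃11.8 │Berlin│Inactive│$2471.82 


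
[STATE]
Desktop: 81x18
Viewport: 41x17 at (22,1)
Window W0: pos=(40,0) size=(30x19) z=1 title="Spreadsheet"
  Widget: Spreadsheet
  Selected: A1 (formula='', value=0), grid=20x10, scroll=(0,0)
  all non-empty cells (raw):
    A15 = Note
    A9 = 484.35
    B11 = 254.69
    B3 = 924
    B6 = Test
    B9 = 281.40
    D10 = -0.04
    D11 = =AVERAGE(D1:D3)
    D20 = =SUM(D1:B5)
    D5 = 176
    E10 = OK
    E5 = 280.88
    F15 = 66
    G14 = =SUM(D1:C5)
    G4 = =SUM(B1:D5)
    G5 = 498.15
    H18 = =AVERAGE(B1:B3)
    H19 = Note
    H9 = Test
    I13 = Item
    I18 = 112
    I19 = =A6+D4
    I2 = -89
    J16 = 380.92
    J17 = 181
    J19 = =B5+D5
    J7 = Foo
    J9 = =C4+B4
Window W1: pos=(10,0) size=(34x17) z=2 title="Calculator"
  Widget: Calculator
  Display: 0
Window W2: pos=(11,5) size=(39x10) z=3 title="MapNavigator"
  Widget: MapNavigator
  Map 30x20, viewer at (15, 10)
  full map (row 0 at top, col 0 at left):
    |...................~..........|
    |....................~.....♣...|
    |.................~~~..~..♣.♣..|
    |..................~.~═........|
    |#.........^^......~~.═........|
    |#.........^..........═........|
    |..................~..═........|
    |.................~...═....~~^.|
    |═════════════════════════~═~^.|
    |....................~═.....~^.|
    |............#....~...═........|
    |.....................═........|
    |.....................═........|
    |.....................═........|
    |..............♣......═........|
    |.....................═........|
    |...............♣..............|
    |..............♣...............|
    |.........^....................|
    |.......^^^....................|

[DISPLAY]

                     ┃readsheet          
─────────────────────┨───────────────────
                    0┃                   
─┬───┐               ┃    A       B      
━━━━━━━━━━━━━━━━━━━━━━━━━━━┓-------------
tor                        ┃[0]       0  
───────────────────────────┨  0       0  
..........~...═....~~^.    ┃  0     924  
══════════════════~═~^.    ┃  0       0  
.............~═.....~^.    ┃  0       0  
.....#..@.~...═........    ┃  0Test      
..............═........    ┃  0       0  
..............═........    ┃  0       0  
━━━━━━━━━━━━━━━━━━━━━━━━━━━┛.35  281.40  
                     ┃        0       0  
━━━━━━━━━━━━━━━━━━━━━┛        0  254.69  
                  ┃ 12        0       0  


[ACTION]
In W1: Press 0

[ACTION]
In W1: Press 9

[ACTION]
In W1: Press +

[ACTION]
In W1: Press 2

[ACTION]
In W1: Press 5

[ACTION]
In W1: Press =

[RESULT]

                     ┃readsheet          
─────────────────────┨───────────────────
                   34┃                   
─┬───┐               ┃    A       B      
━━━━━━━━━━━━━━━━━━━━━━━━━━━┓-------------
tor                        ┃[0]       0  
───────────────────────────┨  0       0  
..........~...═....~~^.    ┃  0     924  
══════════════════~═~^.    ┃  0       0  
.............~═.....~^.    ┃  0       0  
.....#..@.~...═........    ┃  0Test      
..............═........    ┃  0       0  
..............═........    ┃  0       0  
━━━━━━━━━━━━━━━━━━━━━━━━━━━┛.35  281.40  
                     ┃        0       0  
━━━━━━━━━━━━━━━━━━━━━┛        0  254.69  
                  ┃ 12        0       0  


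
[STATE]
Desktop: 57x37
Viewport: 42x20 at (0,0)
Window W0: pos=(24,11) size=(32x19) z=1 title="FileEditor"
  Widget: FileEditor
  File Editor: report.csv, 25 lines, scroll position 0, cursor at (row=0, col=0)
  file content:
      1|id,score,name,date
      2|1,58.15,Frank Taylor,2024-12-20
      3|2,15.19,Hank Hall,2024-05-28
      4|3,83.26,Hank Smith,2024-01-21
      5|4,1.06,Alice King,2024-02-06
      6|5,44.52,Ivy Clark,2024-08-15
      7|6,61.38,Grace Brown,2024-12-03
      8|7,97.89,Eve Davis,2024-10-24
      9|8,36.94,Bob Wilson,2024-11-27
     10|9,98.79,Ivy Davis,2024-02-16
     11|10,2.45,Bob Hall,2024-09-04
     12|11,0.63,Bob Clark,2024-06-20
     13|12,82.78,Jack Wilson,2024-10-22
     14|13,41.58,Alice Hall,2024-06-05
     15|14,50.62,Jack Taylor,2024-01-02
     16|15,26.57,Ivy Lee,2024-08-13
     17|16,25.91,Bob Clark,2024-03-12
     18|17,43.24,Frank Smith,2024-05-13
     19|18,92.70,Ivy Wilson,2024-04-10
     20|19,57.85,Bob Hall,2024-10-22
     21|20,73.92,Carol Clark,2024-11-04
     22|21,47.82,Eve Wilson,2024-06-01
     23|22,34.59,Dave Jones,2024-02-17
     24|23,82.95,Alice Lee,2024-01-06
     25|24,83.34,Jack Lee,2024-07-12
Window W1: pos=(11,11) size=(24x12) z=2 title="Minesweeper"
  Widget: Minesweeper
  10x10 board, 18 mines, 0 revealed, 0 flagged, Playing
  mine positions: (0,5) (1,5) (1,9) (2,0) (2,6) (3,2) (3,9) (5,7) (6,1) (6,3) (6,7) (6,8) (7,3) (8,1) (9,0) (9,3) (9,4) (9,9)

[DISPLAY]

                                          
                                          
                                          
                                          
                                          
                                          
                                          
                                          
                                          
                                          
                                          
           ┏━━━━━━━━━━━━━━━━━━━━━━┓━━━━━━━
           ┃ Minesweeper          ┃r      
           ┠──────────────────────┨───────
           ┃■■■■■■■■■■            ┃ame,dat
           ┃■■■■■■■■■■            ┃ank Tay
           ┃■■■■■■■■■■            ┃nk Hall
           ┃■■■■■■■■■■            ┃nk Smit
           ┃■■■■■■■■■■            ┃ce King
           ┃■■■■■■■■■■            ┃y Clark


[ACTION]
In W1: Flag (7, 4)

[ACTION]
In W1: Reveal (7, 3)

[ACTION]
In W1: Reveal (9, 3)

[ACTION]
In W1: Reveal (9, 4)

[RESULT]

                                          
                                          
                                          
                                          
                                          
                                          
                                          
                                          
                                          
                                          
                                          
           ┏━━━━━━━━━━━━━━━━━━━━━━┓━━━━━━━
           ┃ Minesweeper          ┃r      
           ┠──────────────────────┨───────
           ┃■■■■■✹■■■■            ┃ame,dat
           ┃■■■■■✹■■■✹            ┃ank Tay
           ┃✹■■■■■✹■■■            ┃nk Hall
           ┃■■✹■■■■■■✹            ┃nk Smit
           ┃■■■■■■■■■■            ┃ce King
           ┃■■■■■■■✹■■            ┃y Clark


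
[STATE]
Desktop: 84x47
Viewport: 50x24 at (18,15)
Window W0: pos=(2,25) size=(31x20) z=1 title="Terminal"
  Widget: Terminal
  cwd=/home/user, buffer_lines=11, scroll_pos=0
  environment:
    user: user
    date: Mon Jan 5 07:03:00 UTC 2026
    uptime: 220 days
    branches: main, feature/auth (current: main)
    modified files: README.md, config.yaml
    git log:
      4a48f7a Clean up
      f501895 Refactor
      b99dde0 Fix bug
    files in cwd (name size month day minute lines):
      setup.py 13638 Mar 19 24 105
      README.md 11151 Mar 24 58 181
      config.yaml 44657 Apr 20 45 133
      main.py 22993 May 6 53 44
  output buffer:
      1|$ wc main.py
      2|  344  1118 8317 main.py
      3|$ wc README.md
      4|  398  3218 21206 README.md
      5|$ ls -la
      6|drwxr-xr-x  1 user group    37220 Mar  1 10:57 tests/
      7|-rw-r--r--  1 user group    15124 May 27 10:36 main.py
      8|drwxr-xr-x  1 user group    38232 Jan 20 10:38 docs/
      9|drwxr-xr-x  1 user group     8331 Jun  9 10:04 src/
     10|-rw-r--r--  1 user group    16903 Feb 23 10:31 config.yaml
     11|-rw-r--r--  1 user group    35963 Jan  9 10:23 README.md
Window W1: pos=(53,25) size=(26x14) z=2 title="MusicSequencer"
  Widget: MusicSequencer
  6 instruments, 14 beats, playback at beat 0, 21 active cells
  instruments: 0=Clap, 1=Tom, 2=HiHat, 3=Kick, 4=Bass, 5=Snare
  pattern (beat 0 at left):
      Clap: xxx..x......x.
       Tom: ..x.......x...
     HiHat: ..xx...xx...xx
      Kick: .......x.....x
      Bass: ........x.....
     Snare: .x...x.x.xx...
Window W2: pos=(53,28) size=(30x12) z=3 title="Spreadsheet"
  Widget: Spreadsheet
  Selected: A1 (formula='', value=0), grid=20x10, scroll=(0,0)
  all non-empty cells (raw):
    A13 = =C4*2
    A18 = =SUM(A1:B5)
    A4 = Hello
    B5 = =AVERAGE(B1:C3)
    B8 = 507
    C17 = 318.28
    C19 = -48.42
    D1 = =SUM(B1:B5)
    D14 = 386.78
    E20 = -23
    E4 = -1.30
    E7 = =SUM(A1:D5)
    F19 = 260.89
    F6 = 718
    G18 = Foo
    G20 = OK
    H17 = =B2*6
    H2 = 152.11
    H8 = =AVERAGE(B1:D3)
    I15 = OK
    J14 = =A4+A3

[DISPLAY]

                                                  
                                                  
                                                  
                                                  
                                                  
                                                  
                                                  
                                                  
                                                  
                                                  
━━━━━━━━━━━━━━┓                    ┏━━━━━━━━━━━━━━
              ┃                    ┃ MusicSequence
──────────────┨                    ┠──────────────
              ┃                    ┏━━━━━━━━━━━━━━
7 main.py     ┃                    ┃ Spreadsheet  
              ┃                    ┠──────────────
06 README.md  ┃                    ┃A1:           
              ┃                    ┃       A      
ser group    3┃                    ┃--------------
ser group    1┃                    ┃  1      [0]  
ser group    3┃                    ┃  2        0  
ser group     ┃                    ┃  3        0  
ser group    1┃                    ┃  4 Hello     
ser group    3┃                    ┃  5        0  


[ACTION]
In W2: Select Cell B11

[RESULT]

                                                  
                                                  
                                                  
                                                  
                                                  
                                                  
                                                  
                                                  
                                                  
                                                  
━━━━━━━━━━━━━━┓                    ┏━━━━━━━━━━━━━━
              ┃                    ┃ MusicSequence
──────────────┨                    ┠──────────────
              ┃                    ┏━━━━━━━━━━━━━━
7 main.py     ┃                    ┃ Spreadsheet  
              ┃                    ┠──────────────
06 README.md  ┃                    ┃B11:          
              ┃                    ┃       A      
ser group    3┃                    ┃--------------
ser group    1┃                    ┃  1        0  
ser group    3┃                    ┃  2        0  
ser group     ┃                    ┃  3        0  
ser group    1┃                    ┃  4 Hello     
ser group    3┃                    ┃  5        0  


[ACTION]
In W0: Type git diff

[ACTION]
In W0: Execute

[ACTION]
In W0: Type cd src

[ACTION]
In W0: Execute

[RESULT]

                                                  
                                                  
                                                  
                                                  
                                                  
                                                  
                                                  
                                                  
                                                  
                                                  
━━━━━━━━━━━━━━┓                    ┏━━━━━━━━━━━━━━
              ┃                    ┃ MusicSequence
──────────────┨                    ┠──────────────
ser group    3┃                    ┏━━━━━━━━━━━━━━
ser group    1┃                    ┃ Spreadsheet  
ser group    3┃                    ┠──────────────
ser group     ┃                    ┃B11:          
ser group    1┃                    ┃       A      
ser group    3┃                    ┃--------------
              ┃                    ┃  1        0  
in.py b/main.p┃                    ┃  2        0  
              ┃                    ┃  3        0  
              ┃                    ┃  4 Hello     
              ┃                    ┃  5        0  


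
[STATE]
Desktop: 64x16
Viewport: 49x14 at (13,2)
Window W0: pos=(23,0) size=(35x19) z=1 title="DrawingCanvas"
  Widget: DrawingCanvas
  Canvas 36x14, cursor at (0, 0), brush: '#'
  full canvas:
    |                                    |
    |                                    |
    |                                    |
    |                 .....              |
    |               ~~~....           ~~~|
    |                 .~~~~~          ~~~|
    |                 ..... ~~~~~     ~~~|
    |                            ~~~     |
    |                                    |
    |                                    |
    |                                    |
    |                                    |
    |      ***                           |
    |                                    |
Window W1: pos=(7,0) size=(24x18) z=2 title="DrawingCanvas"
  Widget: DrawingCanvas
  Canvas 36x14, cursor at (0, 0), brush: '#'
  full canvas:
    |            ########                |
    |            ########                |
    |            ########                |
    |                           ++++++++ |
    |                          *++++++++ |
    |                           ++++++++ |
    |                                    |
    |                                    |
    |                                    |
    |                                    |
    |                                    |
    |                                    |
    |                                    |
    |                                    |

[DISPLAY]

─────────────────┨──────────────────────────┨    
       ########  ┃                          ┃    
       ########  ┃                          ┃    
       ########  ┃                          ┃    
                 ┃          .....           ┃    
                 ┃        ~~~....           ┃    
                 ┃          .~~~~~          ┃    
                 ┃          ..... ~~~~~     ┃    
                 ┃                     ~~~  ┃    
                 ┃                          ┃    
                 ┃                          ┃    
                 ┃                          ┃    
                 ┃                          ┃    
                 ┃**                        ┃    


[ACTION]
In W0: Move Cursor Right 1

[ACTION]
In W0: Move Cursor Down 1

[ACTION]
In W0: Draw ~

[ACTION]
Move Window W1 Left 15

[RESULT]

──────────┨─────────────────────────────────┨    
########  ┃                                 ┃    
########  ┃ ~                               ┃    
########  ┃                                 ┃    
          ┃                 .....           ┃    
          ┃               ~~~....           ┃    
          ┃                 .~~~~~          ┃    
          ┃                 ..... ~~~~~     ┃    
          ┃                            ~~~  ┃    
          ┃                                 ┃    
          ┃                                 ┃    
          ┃                                 ┃    
          ┃                                 ┃    
          ┃      ***                        ┃    


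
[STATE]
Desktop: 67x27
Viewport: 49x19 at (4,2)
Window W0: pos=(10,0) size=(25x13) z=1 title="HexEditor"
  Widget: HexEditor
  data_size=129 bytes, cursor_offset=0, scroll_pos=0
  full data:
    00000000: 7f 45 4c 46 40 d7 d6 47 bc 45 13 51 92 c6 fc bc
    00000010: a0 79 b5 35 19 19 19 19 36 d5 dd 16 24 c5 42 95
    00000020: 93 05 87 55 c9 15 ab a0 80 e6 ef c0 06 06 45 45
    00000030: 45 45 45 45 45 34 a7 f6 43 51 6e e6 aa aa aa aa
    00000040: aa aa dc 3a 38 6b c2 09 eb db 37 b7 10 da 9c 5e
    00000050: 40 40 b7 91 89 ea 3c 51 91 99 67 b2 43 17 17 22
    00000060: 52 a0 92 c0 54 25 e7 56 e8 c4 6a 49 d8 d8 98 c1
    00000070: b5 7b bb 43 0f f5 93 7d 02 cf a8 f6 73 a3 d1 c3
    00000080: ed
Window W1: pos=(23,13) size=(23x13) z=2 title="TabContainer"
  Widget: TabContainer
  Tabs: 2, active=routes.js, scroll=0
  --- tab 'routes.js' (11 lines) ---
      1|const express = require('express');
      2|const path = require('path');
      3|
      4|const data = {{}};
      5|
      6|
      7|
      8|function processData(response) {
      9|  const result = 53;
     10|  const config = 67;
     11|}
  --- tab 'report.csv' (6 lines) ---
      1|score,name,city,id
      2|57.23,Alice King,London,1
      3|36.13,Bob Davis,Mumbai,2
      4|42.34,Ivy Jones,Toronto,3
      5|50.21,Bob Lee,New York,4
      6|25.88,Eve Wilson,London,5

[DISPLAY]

      ┠───────────────────────┨                  
      ┃00000000  7F 45 4c 46 4┃                  
      ┃00000010  a0 79 b5 35 1┃                  
      ┃00000020  93 05 87 55 c┃                  
      ┃00000030  45 45 45 45 4┃                  
      ┃00000040  aa aa dc 3a 3┃                  
      ┃00000050  40 40 b7 91 8┃                  
      ┃00000060  52 a0 92 c0 5┃                  
      ┃00000070  b5 7b bb 43 0┃                  
      ┃00000080  ed           ┃                  
      ┗━━━━━━━━━━━━━━━━━━━━━━━┛                  
                   ┏━━━━━━━━━━━━━━━━━━━━━┓       
                   ┃ TabContainer        ┃       
                   ┠─────────────────────┨       
                   ┃[routes.js]│ report.c┃       
                   ┃─────────────────────┃       
                   ┃const express = requi┃       
                   ┃const path = require(┃       
                   ┃                     ┃       


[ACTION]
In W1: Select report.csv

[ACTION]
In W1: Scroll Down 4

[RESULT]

      ┠───────────────────────┨                  
      ┃00000000  7F 45 4c 46 4┃                  
      ┃00000010  a0 79 b5 35 1┃                  
      ┃00000020  93 05 87 55 c┃                  
      ┃00000030  45 45 45 45 4┃                  
      ┃00000040  aa aa dc 3a 3┃                  
      ┃00000050  40 40 b7 91 8┃                  
      ┃00000060  52 a0 92 c0 5┃                  
      ┃00000070  b5 7b bb 43 0┃                  
      ┃00000080  ed           ┃                  
      ┗━━━━━━━━━━━━━━━━━━━━━━━┛                  
                   ┏━━━━━━━━━━━━━━━━━━━━━┓       
                   ┃ TabContainer        ┃       
                   ┠─────────────────────┨       
                   ┃ routes.js │[report.c┃       
                   ┃─────────────────────┃       
                   ┃50.21,Bob Lee,New Yor┃       
                   ┃25.88,Eve Wilson,Lond┃       
                   ┃                     ┃       


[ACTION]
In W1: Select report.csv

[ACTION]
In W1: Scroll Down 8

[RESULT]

      ┠───────────────────────┨                  
      ┃00000000  7F 45 4c 46 4┃                  
      ┃00000010  a0 79 b5 35 1┃                  
      ┃00000020  93 05 87 55 c┃                  
      ┃00000030  45 45 45 45 4┃                  
      ┃00000040  aa aa dc 3a 3┃                  
      ┃00000050  40 40 b7 91 8┃                  
      ┃00000060  52 a0 92 c0 5┃                  
      ┃00000070  b5 7b bb 43 0┃                  
      ┃00000080  ed           ┃                  
      ┗━━━━━━━━━━━━━━━━━━━━━━━┛                  
                   ┏━━━━━━━━━━━━━━━━━━━━━┓       
                   ┃ TabContainer        ┃       
                   ┠─────────────────────┨       
                   ┃ routes.js │[report.c┃       
                   ┃─────────────────────┃       
                   ┃25.88,Eve Wilson,Lond┃       
                   ┃                     ┃       
                   ┃                     ┃       
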